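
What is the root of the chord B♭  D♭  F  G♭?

Gb

Bb, Db, F, Gb are the tones of a Gb major seventh chord (Gb–Bb–Db–F), making Gb the root.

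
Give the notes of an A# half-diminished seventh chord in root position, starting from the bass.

A# half-diminished seventh is A#–C#–E–G#. Root position puts the root (A#) in the bass, with the remaining tones above: A#, C#, E, G#.

A#, C#, E, G#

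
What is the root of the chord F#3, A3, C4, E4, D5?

F#, A, C, E, D are the tones of a D dominant ninth chord (D–F#–A–C–E), making D the root.

D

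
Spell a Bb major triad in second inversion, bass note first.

Bb major is Bb–D–F. Second inversion puts the fifth (F) in the bass, with the remaining tones above: F, Bb, D.

F, Bb, D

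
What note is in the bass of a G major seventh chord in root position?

G major seventh is G–B–D–F#. Root position places the root in the bass: G.

G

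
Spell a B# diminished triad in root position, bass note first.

B#, D#, F#

The chord tones are B#–D#–F#. With the root (B#) lowest for root position: B#, D#, F#.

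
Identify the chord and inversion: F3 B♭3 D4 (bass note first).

The distinct note names are F, Bb, D. Stacked in thirds they read Bb–D–F, which is a major triad on Bb.
With the fifth (F) in the bass, the chord is in second inversion (figured bass 6/4).

Bb major, second inversion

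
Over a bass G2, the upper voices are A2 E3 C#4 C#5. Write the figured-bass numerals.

The notes G, A, E, C# stack in thirds as A–C#–E–G — an A dominant seventh chord. The bass G is the seventh, so this is third inversion: figured 4/2.

4/2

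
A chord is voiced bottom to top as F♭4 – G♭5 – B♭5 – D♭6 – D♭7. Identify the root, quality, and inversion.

The distinct note names are Fb, Gb, Bb, Db. Stacked in thirds they read Gb–Bb–Db–Fb, which is a dominant seventh chord on Gb.
The lowest note is Fb, the seventh of the chord, so this is third inversion (figured bass 4/2).

Gb dominant seventh, third inversion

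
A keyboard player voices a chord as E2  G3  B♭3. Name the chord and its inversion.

E diminished, root position

The distinct note names are E, G, Bb. Stacked in thirds they read E–G–Bb, which is a diminished triad on E.
The lowest note is E, the root of the chord, so this is root position (figured bass 5/3).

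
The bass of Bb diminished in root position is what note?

Bb diminished is Bb–Db–Fb. Root position places the root in the bass: Bb.

Bb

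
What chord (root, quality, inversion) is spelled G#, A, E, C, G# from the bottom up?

A minor-major seventh, third inversion

The distinct note names are G#, A, E, C. Stacked in thirds they read A–C–E–G#, which is a minor-major seventh chord on A.
G# is the seventh of A minor-major seventh; seventh in the bass means third inversion (figured bass 4/2).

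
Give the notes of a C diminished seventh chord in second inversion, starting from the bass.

The chord tones are C–Eb–Gb–Bbb. With the fifth (Gb) lowest for second inversion: Gb, Bbb, C, Eb.

Gb, Bbb, C, Eb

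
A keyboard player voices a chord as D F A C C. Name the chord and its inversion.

Reducing to letter names: D, F, A, C. These stack in thirds as D–F–A–C — a D minor seventh chord.
With the root (D) in the bass, the chord is in root position (figured bass 7).

D minor seventh, root position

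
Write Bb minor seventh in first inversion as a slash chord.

First inversion of Bb minor seventh has the third (Db) in the bass. As a slash chord: Bbm7/Db.

Bbm7/Db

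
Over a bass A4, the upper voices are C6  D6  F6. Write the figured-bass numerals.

The notes A, C, D, F stack in thirds as D–F–A–C — a D minor seventh chord. The bass A is the fifth, so this is second inversion: figured 4/3.

4/3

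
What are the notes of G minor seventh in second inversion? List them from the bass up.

D, F, G, Bb

The chord tones are G–Bb–D–F. With the fifth (D) lowest for second inversion: D, F, G, Bb.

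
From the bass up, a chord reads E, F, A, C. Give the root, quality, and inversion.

F major seventh, third inversion

Reducing to letter names: E, F, A, C. These stack in thirds as F–A–C–E — an F major seventh chord.
E is the seventh of F major seventh; seventh in the bass means third inversion (figured bass 4/2).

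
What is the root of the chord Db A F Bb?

Bb

Reordering Db, A, F, Bb into stacked thirds gives Bb–Db–F–A; the bottom of that stack, Bb, is the root.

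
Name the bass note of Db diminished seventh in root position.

Db

The root of Db diminished seventh (Db–Fb–Abb–Cbb) is Db; that is the bass in root position.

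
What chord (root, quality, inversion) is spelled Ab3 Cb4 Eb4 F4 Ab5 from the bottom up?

F half-diminished seventh, first inversion

Reducing to letter names: Ab, Cb, Eb, F. These stack in thirds as F–Ab–Cb–Eb — an F half-diminished seventh chord.
With the third (Ab) in the bass, the chord is in first inversion (figured bass 6/5).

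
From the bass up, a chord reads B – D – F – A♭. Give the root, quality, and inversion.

The pitch classes B, D, F, Ab arrange in thirds as B–D–F–Ab: a B diminished seventh chord.
The lowest note is B, the root of the chord, so this is root position (figured bass 7).

B diminished seventh, root position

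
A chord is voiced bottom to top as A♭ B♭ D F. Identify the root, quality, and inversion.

Bb dominant seventh, third inversion

The pitch classes Ab, Bb, D, F arrange in thirds as Bb–D–F–Ab: a Bb dominant seventh chord.
With the seventh (Ab) in the bass, the chord is in third inversion (figured bass 4/2).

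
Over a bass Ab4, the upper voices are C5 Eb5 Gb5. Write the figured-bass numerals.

7

The notes Ab, C, Eb, Gb stack in thirds as Ab–C–Eb–Gb — an Ab dominant seventh chord. The bass Ab is the root, so this is root position: figured 7.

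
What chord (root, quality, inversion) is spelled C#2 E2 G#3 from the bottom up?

Reducing to letter names: C#, E, G#. These stack in thirds as C#–E–G# — a C# minor triad.
C# is the root of C# minor; root in the bass means root position (figured bass 5/3).

C# minor, root position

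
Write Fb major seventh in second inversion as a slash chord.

Second inversion of Fb major seventh has the fifth (Cb) in the bass. As a slash chord: Fbmaj7/Cb.

Fbmaj7/Cb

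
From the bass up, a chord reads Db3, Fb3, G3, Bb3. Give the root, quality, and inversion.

G diminished seventh, second inversion

The pitch classes Db, Fb, G, Bb arrange in thirds as G–Bb–Db–Fb: a G diminished seventh chord.
Db is the fifth of G diminished seventh; fifth in the bass means second inversion (figured bass 4/3).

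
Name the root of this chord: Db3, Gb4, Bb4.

Gb

Reordering Db, Gb, Bb into stacked thirds gives Gb–Bb–Db; the bottom of that stack, Gb, is the root.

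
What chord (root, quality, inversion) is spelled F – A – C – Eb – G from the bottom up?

F dominant ninth, root position

The distinct note names are F, A, C, Eb, G. Stacked in thirds they read F–A–C–Eb–G, which is a dominant ninth chord on F.
With the root (F) in the bass, the chord is in root position.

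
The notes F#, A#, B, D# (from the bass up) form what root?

B

Reordering F#, A#, B, D# into stacked thirds gives B–D#–F#–A#; the bottom of that stack, B, is the root.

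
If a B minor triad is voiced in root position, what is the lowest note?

B

B minor is B–D–F#. Root position places the root in the bass: B.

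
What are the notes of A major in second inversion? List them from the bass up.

Spelling A major: A–C#–E. In second inversion the fifth is bass, giving E, A, C# from the bottom.

E, A, C#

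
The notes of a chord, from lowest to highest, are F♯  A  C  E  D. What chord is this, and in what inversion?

The pitch classes F#, A, C, E, D arrange in thirds as D–F#–A–C–E: a D dominant ninth chord.
The lowest note is F#, the third of the chord, so this is first inversion.

D dominant ninth, first inversion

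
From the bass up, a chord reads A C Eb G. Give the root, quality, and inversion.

Reducing to letter names: A, C, Eb, G. These stack in thirds as A–C–Eb–G — an A half-diminished seventh chord.
The lowest note is A, the root of the chord, so this is root position (figured bass 7).

A half-diminished seventh, root position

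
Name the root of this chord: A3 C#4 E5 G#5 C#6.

A

The distinct letter names are A, C#, E, G#. Arranged as a stack of thirds they read A–C#–E–G#, so A is the root (an A major seventh chord).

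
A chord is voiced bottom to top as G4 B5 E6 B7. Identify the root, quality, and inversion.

E minor, first inversion

The distinct note names are G, B, E. Stacked in thirds they read E–G–B, which is a minor triad on E.
The lowest note is G, the third of the chord, so this is first inversion (figured bass 6).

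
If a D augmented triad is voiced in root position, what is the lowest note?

In root position the root is lowest. For D augmented (D–F#–A#) that is D.

D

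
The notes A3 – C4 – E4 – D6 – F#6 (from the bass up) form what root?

Reordering A, C, E, D, F# into stacked thirds gives D–F#–A–C–E; the bottom of that stack, D, is the root.

D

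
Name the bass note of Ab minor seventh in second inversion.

Eb

Ab minor seventh is Ab–Cb–Eb–Gb. Second inversion places the fifth in the bass: Eb.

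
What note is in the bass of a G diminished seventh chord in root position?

In root position the root is lowest. For G diminished seventh (G–Bb–Db–Fb) that is G.

G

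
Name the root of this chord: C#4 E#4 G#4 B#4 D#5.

Reordering C#, E#, G#, B#, D# into stacked thirds gives C#–E#–G#–B#–D#; the bottom of that stack, C#, is the root.

C#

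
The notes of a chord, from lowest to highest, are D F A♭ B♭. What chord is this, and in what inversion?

The pitch classes D, F, Ab, Bb arrange in thirds as Bb–D–F–Ab: a Bb dominant seventh chord.
The lowest note is D, the third of the chord, so this is first inversion (figured bass 6/5).

Bb dominant seventh, first inversion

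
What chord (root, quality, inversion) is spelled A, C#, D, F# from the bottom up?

Reducing to letter names: A, C#, D, F#. These stack in thirds as D–F#–A–C# — a D major seventh chord.
A is the fifth of D major seventh; fifth in the bass means second inversion (figured bass 4/3).

D major seventh, second inversion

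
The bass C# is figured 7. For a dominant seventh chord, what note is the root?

C#

The figures 7 mean the root of the chord is in the bass. If C# is the root of a dominant seventh chord, the root is C# (chord tones C#–E#–G#–B).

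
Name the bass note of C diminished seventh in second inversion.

Gb

The fifth of C diminished seventh (C–Eb–Gb–Bbb) is Gb; that is the bass in second inversion.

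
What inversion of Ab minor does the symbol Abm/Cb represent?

Abm/Cb means Ab minor with Cb in the bass. Cb is the third of Ab minor (Ab–Cb–Eb), so this is first inversion.

first inversion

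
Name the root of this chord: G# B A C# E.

A

The distinct letter names are G#, B, A, C#, E. Arranged as a stack of thirds they read A–C#–E–G#–B, so A is the root (an A major ninth chord).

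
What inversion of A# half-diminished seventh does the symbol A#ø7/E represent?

second inversion

A#ø7/E means A# half-diminished seventh with E in the bass. E is the fifth of A# half-diminished seventh (A#–C#–E–G#), so this is second inversion.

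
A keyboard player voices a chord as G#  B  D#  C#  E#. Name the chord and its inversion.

C# dominant ninth, second inversion

Reducing to letter names: G#, B, D#, C#, E#. These stack in thirds as C#–E#–G#–B–D# — a C# dominant ninth chord.
G# is the fifth of C# dominant ninth; fifth in the bass means second inversion.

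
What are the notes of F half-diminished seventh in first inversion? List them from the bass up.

Spelling F half-diminished seventh: F–Ab–Cb–Eb. In first inversion the third is bass, giving Ab, Cb, Eb, F from the bottom.

Ab, Cb, Eb, F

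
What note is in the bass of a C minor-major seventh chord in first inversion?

Eb

The third of C minor-major seventh (C–Eb–G–B) is Eb; that is the bass in first inversion.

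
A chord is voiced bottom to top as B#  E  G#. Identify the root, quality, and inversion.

The distinct note names are B#, E, G#. Stacked in thirds they read E–G#–B#, which is an augmented triad on E.
B# is the fifth of E augmented; fifth in the bass means second inversion (figured bass 6/4).

E augmented, second inversion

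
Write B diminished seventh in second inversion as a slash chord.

Bdim7/F

Second inversion of B diminished seventh has the fifth (F) in the bass. As a slash chord: Bdim7/F.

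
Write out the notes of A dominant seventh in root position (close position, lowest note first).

A, C#, E, G

Spelling A dominant seventh: A–C#–E–G. In root position the root is bass, giving A, C#, E, G from the bottom.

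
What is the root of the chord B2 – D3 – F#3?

B, D, F# are the tones of a B minor triad (B–D–F#), making B the root.

B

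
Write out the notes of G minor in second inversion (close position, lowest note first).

D, G, Bb

Spelling G minor: G–Bb–D. In second inversion the fifth is bass, giving D, G, Bb from the bottom.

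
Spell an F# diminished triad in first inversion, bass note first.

A, C, F#

The chord tones are F#–A–C. With the third (A) lowest for first inversion: A, C, F#.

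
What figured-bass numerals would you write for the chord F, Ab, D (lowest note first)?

6

The notes F, Ab, D stack in thirds as D–F–Ab — a D diminished triad. The bass F is the third, so this is first inversion: figured 6.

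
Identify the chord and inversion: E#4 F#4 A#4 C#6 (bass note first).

The pitch classes E#, F#, A#, C# arrange in thirds as F#–A#–C#–E#: an F# major seventh chord.
E# is the seventh of F# major seventh; seventh in the bass means third inversion (figured bass 4/2).

F# major seventh, third inversion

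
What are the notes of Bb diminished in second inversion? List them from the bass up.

Fb, Bb, Db

Spelling Bb diminished: Bb–Db–Fb. In second inversion the fifth is bass, giving Fb, Bb, Db from the bottom.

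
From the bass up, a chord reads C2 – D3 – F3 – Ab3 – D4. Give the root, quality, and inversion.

The pitch classes C, D, F, Ab arrange in thirds as D–F–Ab–C: a D half-diminished seventh chord.
The lowest note is C, the seventh of the chord, so this is third inversion (figured bass 4/2).

D half-diminished seventh, third inversion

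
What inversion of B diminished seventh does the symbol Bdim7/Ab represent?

third inversion

Bdim7/Ab means B diminished seventh with Ab in the bass. Ab is the seventh of B diminished seventh (B–D–F–Ab), so this is third inversion.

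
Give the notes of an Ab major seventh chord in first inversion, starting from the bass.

C, Eb, G, Ab

Spelling Ab major seventh: Ab–C–Eb–G. In first inversion the third is bass, giving C, Eb, G, Ab from the bottom.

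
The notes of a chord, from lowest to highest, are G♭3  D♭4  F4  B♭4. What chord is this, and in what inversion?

Gb major seventh, root position

The distinct note names are Gb, Db, F, Bb. Stacked in thirds they read Gb–Bb–Db–F, which is a major seventh chord on Gb.
The lowest note is Gb, the root of the chord, so this is root position (figured bass 7).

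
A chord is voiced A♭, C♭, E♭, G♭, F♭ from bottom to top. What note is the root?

Fb

The distinct letter names are Ab, Cb, Eb, Gb, Fb. Arranged as a stack of thirds they read Fb–Ab–Cb–Eb–Gb, so Fb is the root (an Fb major ninth chord).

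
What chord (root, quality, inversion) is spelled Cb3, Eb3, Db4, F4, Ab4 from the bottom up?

The distinct note names are Cb, Eb, Db, F, Ab. Stacked in thirds they read Db–F–Ab–Cb–Eb, which is a dominant ninth chord on Db.
Cb is the seventh of Db dominant ninth; seventh in the bass means third inversion.

Db dominant ninth, third inversion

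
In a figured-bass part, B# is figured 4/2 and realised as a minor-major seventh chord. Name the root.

The figures 4/2 mean the seventh of the chord is in the bass. If B# is the seventh of a minor-major seventh chord, the root is C# (chord tones C#–E–G#–B#).

C#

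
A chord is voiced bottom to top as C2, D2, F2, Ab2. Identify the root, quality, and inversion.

The distinct note names are C, D, F, Ab. Stacked in thirds they read D–F–Ab–C, which is a half-diminished seventh chord on D.
With the seventh (C) in the bass, the chord is in third inversion (figured bass 4/2).

D half-diminished seventh, third inversion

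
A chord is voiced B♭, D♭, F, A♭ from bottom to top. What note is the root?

Bb

Reordering Bb, Db, F, Ab into stacked thirds gives Bb–Db–F–Ab; the bottom of that stack, Bb, is the root.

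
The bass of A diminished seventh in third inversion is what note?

The seventh of A diminished seventh (A–C–Eb–Gb) is Gb; that is the bass in third inversion.

Gb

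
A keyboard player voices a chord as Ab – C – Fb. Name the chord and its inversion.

Fb augmented, first inversion

Reducing to letter names: Ab, C, Fb. These stack in thirds as Fb–Ab–C — an Fb augmented triad.
Ab is the third of Fb augmented; third in the bass means first inversion (figured bass 6).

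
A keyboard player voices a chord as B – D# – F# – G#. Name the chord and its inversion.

G# minor seventh, first inversion

The pitch classes B, D#, F#, G# arrange in thirds as G#–B–D#–F#: a G# minor seventh chord.
With the third (B) in the bass, the chord is in first inversion (figured bass 6/5).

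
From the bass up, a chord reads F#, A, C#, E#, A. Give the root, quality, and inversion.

The pitch classes F#, A, C#, E# arrange in thirds as F#–A–C#–E#: an F# minor-major seventh chord.
F# is the root of F# minor-major seventh; root in the bass means root position (figured bass 7).

F# minor-major seventh, root position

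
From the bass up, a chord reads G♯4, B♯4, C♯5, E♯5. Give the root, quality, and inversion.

C# major seventh, second inversion

The pitch classes G#, B#, C#, E# arrange in thirds as C#–E#–G#–B#: a C# major seventh chord.
With the fifth (G#) in the bass, the chord is in second inversion (figured bass 4/3).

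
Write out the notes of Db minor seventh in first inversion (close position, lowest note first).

Db minor seventh is Db–Fb–Ab–Cb. First inversion puts the third (Fb) in the bass, with the remaining tones above: Fb, Ab, Cb, Db.

Fb, Ab, Cb, Db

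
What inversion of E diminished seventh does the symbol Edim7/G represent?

first inversion

Edim7/G means E diminished seventh with G in the bass. G is the third of E diminished seventh (E–G–Bb–Db), so this is first inversion.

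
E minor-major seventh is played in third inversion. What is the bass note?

E minor-major seventh is E–G–B–D#. Third inversion places the seventh in the bass: D#.

D#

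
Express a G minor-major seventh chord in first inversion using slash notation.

Gm(maj7)/Bb

First inversion of G minor-major seventh has the third (Bb) in the bass. As a slash chord: Gm(maj7)/Bb.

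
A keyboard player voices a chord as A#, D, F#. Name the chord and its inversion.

D augmented, second inversion

The distinct note names are A#, D, F#. Stacked in thirds they read D–F#–A#, which is an augmented triad on D.
A# is the fifth of D augmented; fifth in the bass means second inversion (figured bass 6/4).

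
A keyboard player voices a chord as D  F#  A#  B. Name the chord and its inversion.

Reducing to letter names: D, F#, A#, B. These stack in thirds as B–D–F#–A# — a B minor-major seventh chord.
D is the third of B minor-major seventh; third in the bass means first inversion (figured bass 6/5).

B minor-major seventh, first inversion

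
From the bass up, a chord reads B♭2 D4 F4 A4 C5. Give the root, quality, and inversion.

The pitch classes Bb, D, F, A, C arrange in thirds as Bb–D–F–A–C: a Bb major ninth chord.
With the root (Bb) in the bass, the chord is in root position.

Bb major ninth, root position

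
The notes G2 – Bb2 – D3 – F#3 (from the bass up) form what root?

G, Bb, D, F# are the tones of a G minor-major seventh chord (G–Bb–D–F#), making G the root.

G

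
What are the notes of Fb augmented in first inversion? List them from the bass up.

Ab, C, Fb

The chord tones are Fb–Ab–C. With the third (Ab) lowest for first inversion: Ab, C, Fb.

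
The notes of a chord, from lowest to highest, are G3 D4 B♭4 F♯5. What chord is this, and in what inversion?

G minor-major seventh, root position

The distinct note names are G, D, Bb, F#. Stacked in thirds they read G–Bb–D–F#, which is a minor-major seventh chord on G.
G is the root of G minor-major seventh; root in the bass means root position (figured bass 7).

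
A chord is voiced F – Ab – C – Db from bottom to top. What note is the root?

Reordering F, Ab, C, Db into stacked thirds gives Db–F–Ab–C; the bottom of that stack, Db, is the root.

Db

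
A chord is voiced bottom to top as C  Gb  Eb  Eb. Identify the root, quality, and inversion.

C diminished, root position

Reducing to letter names: C, Gb, Eb. These stack in thirds as C–Eb–Gb — a C diminished triad.
The lowest note is C, the root of the chord, so this is root position (figured bass 5/3).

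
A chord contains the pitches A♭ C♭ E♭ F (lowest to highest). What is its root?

F

Reordering Ab, Cb, Eb, F into stacked thirds gives F–Ab–Cb–Eb; the bottom of that stack, F, is the root.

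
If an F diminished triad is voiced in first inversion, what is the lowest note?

Ab

F diminished is F–Ab–Cb. First inversion places the third in the bass: Ab.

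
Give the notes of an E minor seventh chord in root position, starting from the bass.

The chord tones are E–G–B–D. With the root (E) lowest for root position: E, G, B, D.

E, G, B, D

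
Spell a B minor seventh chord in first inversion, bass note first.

B minor seventh is B–D–F#–A. First inversion puts the third (D) in the bass, with the remaining tones above: D, F#, A, B.

D, F#, A, B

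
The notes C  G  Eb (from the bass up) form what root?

C, G, Eb are the tones of a C minor triad (C–Eb–G), making C the root.

C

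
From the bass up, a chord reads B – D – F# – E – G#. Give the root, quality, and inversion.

E dominant ninth, second inversion

Reducing to letter names: B, D, F#, E, G#. These stack in thirds as E–G#–B–D–F# — an E dominant ninth chord.
The lowest note is B, the fifth of the chord, so this is second inversion.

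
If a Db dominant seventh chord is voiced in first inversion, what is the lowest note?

The third of Db dominant seventh (Db–F–Ab–Cb) is F; that is the bass in first inversion.

F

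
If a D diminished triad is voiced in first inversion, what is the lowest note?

F

In first inversion the third is lowest. For D diminished (D–F–Ab) that is F.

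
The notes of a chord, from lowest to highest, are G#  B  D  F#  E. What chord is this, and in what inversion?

E dominant ninth, first inversion

Reducing to letter names: G#, B, D, F#, E. These stack in thirds as E–G#–B–D–F# — an E dominant ninth chord.
G# is the third of E dominant ninth; third in the bass means first inversion.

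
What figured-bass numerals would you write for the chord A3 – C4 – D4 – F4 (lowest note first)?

The notes A, C, D, F stack in thirds as D–F–A–C — a D minor seventh chord. The bass A is the fifth, so this is second inversion: figured 4/3.

4/3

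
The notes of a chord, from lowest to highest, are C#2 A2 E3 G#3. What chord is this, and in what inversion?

Reducing to letter names: C#, A, E, G#. These stack in thirds as A–C#–E–G# — an A major seventh chord.
The lowest note is C#, the third of the chord, so this is first inversion (figured bass 6/5).

A major seventh, first inversion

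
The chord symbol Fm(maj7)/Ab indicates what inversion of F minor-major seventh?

Fm(maj7)/Ab means F minor-major seventh with Ab in the bass. Ab is the third of F minor-major seventh (F–Ab–C–E), so this is first inversion.

first inversion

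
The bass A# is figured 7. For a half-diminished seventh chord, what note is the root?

The figures 7 mean the root of the chord is in the bass. If A# is the root of a half-diminished seventh chord, the root is A# (chord tones A#–C#–E–G#).

A#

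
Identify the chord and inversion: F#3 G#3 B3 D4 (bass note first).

Reducing to letter names: F#, G#, B, D. These stack in thirds as G#–B–D–F# — a G# half-diminished seventh chord.
With the seventh (F#) in the bass, the chord is in third inversion (figured bass 4/2).

G# half-diminished seventh, third inversion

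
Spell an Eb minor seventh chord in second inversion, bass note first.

Bb, Db, Eb, Gb

Spelling Eb minor seventh: Eb–Gb–Bb–Db. In second inversion the fifth is bass, giving Bb, Db, Eb, Gb from the bottom.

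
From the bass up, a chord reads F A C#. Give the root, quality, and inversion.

The pitch classes F, A, C# arrange in thirds as F–A–C#: an F augmented triad.
F is the root of F augmented; root in the bass means root position (figured bass 5/3).

F augmented, root position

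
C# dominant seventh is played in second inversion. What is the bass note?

G#

In second inversion the fifth is lowest. For C# dominant seventh (C#–E#–G#–B) that is G#.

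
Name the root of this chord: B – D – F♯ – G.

G

The distinct letter names are B, D, F#, G. Arranged as a stack of thirds they read G–B–D–F#, so G is the root (a G major seventh chord).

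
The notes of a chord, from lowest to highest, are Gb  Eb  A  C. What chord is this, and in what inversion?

A diminished seventh, third inversion

Reducing to letter names: Gb, Eb, A, C. These stack in thirds as A–C–Eb–Gb — an A diminished seventh chord.
Gb is the seventh of A diminished seventh; seventh in the bass means third inversion (figured bass 4/2).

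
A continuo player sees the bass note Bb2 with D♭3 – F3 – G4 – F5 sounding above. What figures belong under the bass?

6/5

The notes Bb, Db, F, G stack in thirds as G–Bb–Db–F — a G half-diminished seventh chord. The bass Bb is the third, so this is first inversion: figured 6/5.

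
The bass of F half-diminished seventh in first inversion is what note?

F half-diminished seventh is F–Ab–Cb–Eb. First inversion places the third in the bass: Ab.

Ab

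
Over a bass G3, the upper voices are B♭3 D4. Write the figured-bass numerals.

The notes G, Bb, D stack in thirds as G–Bb–D — a G minor triad. The bass G is the root, so this is root position: figured 5/3.

5/3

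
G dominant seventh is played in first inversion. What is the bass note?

G dominant seventh is G–B–D–F. First inversion places the third in the bass: B.

B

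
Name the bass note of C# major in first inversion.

E#

The third of C# major (C#–E#–G#) is E#; that is the bass in first inversion.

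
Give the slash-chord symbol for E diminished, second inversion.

Edim/Bb

Second inversion of E diminished has the fifth (Bb) in the bass. As a slash chord: Edim/Bb.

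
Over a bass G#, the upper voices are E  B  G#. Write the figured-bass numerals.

6

The notes G#, E, B stack in thirds as E–G#–B — an E major triad. The bass G# is the third, so this is first inversion: figured 6.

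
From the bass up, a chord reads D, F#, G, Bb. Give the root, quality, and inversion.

Reducing to letter names: D, F#, G, Bb. These stack in thirds as G–Bb–D–F# — a G minor-major seventh chord.
With the fifth (D) in the bass, the chord is in second inversion (figured bass 4/3).

G minor-major seventh, second inversion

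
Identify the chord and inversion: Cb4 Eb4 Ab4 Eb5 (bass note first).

Ab minor, first inversion

The pitch classes Cb, Eb, Ab arrange in thirds as Ab–Cb–Eb: an Ab minor triad.
Cb is the third of Ab minor; third in the bass means first inversion (figured bass 6).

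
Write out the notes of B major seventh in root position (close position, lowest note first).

B, D#, F#, A#

The chord tones are B–D#–F#–A#. With the root (B) lowest for root position: B, D#, F#, A#.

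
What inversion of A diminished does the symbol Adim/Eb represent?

second inversion

Adim/Eb means A diminished with Eb in the bass. Eb is the fifth of A diminished (A–C–Eb), so this is second inversion.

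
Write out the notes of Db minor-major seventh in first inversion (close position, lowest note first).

Fb, Ab, C, Db

Db minor-major seventh is Db–Fb–Ab–C. First inversion puts the third (Fb) in the bass, with the remaining tones above: Fb, Ab, C, Db.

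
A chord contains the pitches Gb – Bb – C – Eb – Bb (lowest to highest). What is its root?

The distinct letter names are Gb, Bb, C, Eb. Arranged as a stack of thirds they read C–Eb–Gb–Bb, so C is the root (a C half-diminished seventh chord).

C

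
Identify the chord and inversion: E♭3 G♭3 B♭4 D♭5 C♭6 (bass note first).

The pitch classes Eb, Gb, Bb, Db, Cb arrange in thirds as Cb–Eb–Gb–Bb–Db: a Cb major ninth chord.
The lowest note is Eb, the third of the chord, so this is first inversion.

Cb major ninth, first inversion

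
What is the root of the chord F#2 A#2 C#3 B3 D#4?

B

Reordering F#, A#, C#, B, D# into stacked thirds gives B–D#–F#–A#–C#; the bottom of that stack, B, is the root.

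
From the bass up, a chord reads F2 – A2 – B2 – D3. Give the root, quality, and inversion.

The pitch classes F, A, B, D arrange in thirds as B–D–F–A: a B half-diminished seventh chord.
F is the fifth of B half-diminished seventh; fifth in the bass means second inversion (figured bass 4/3).

B half-diminished seventh, second inversion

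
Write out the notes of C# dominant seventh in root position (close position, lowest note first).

C#, E#, G#, B

C# dominant seventh is C#–E#–G#–B. Root position puts the root (C#) in the bass, with the remaining tones above: C#, E#, G#, B.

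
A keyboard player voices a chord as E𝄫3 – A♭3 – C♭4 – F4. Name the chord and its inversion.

F diminished seventh, third inversion

The distinct note names are Ebb, Ab, Cb, F. Stacked in thirds they read F–Ab–Cb–Ebb, which is a diminished seventh chord on F.
With the seventh (Ebb) in the bass, the chord is in third inversion (figured bass 4/2).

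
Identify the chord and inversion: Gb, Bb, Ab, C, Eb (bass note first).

The distinct note names are Gb, Bb, Ab, C, Eb. Stacked in thirds they read Ab–C–Eb–Gb–Bb, which is a dominant ninth chord on Ab.
Gb is the seventh of Ab dominant ninth; seventh in the bass means third inversion.

Ab dominant ninth, third inversion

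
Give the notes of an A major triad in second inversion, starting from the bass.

E, A, C#

A major is A–C#–E. Second inversion puts the fifth (E) in the bass, with the remaining tones above: E, A, C#.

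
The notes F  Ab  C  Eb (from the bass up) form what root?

F

F, Ab, C, Eb are the tones of an F minor seventh chord (F–Ab–C–Eb), making F the root.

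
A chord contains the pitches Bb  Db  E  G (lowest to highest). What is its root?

The distinct letter names are Bb, Db, E, G. Arranged as a stack of thirds they read E–G–Bb–Db, so E is the root (an E diminished seventh chord).

E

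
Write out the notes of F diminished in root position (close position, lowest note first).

F diminished is F–Ab–Cb. Root position puts the root (F) in the bass, with the remaining tones above: F, Ab, Cb.

F, Ab, Cb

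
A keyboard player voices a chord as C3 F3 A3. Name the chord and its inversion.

F major, second inversion

The distinct note names are C, F, A. Stacked in thirds they read F–A–C, which is a major triad on F.
The lowest note is C, the fifth of the chord, so this is second inversion (figured bass 6/4).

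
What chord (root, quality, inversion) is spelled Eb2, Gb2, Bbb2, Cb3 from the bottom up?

Cb dominant seventh, first inversion

The pitch classes Eb, Gb, Bbb, Cb arrange in thirds as Cb–Eb–Gb–Bbb: a Cb dominant seventh chord.
Eb is the third of Cb dominant seventh; third in the bass means first inversion (figured bass 6/5).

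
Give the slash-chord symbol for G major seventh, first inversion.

First inversion of G major seventh has the third (B) in the bass. As a slash chord: Gmaj7/B.

Gmaj7/B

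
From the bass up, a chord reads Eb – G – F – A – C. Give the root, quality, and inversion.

The pitch classes Eb, G, F, A, C arrange in thirds as F–A–C–Eb–G: an F dominant ninth chord.
The lowest note is Eb, the seventh of the chord, so this is third inversion.

F dominant ninth, third inversion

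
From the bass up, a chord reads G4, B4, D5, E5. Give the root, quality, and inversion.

The distinct note names are G, B, D, E. Stacked in thirds they read E–G–B–D, which is a minor seventh chord on E.
With the third (G) in the bass, the chord is in first inversion (figured bass 6/5).

E minor seventh, first inversion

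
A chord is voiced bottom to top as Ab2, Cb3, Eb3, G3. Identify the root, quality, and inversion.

Ab minor-major seventh, root position

Reducing to letter names: Ab, Cb, Eb, G. These stack in thirds as Ab–Cb–Eb–G — an Ab minor-major seventh chord.
Ab is the root of Ab minor-major seventh; root in the bass means root position (figured bass 7).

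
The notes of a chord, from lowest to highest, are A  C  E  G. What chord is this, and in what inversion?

Reducing to letter names: A, C, E, G. These stack in thirds as A–C–E–G — an A minor seventh chord.
The lowest note is A, the root of the chord, so this is root position (figured bass 7).

A minor seventh, root position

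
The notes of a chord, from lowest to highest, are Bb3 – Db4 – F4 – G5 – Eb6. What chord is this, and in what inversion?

The pitch classes Bb, Db, F, G, Eb arrange in thirds as Eb–G–Bb–Db–F: an Eb dominant ninth chord.
With the fifth (Bb) in the bass, the chord is in second inversion.

Eb dominant ninth, second inversion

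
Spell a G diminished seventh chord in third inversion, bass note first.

Fb, G, Bb, Db

Spelling G diminished seventh: G–Bb–Db–Fb. In third inversion the seventh is bass, giving Fb, G, Bb, Db from the bottom.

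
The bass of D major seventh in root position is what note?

The root of D major seventh (D–F#–A–C#) is D; that is the bass in root position.

D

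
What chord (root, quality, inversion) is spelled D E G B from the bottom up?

E minor seventh, third inversion

Reducing to letter names: D, E, G, B. These stack in thirds as E–G–B–D — an E minor seventh chord.
D is the seventh of E minor seventh; seventh in the bass means third inversion (figured bass 4/2).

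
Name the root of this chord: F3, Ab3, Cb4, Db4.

Reordering F, Ab, Cb, Db into stacked thirds gives Db–F–Ab–Cb; the bottom of that stack, Db, is the root.

Db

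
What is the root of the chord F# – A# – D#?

D#

The distinct letter names are F#, A#, D#. Arranged as a stack of thirds they read D#–F#–A#, so D# is the root (a D# minor triad).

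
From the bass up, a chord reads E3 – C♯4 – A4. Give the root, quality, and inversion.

A major, second inversion

The pitch classes E, C#, A arrange in thirds as A–C#–E: an A major triad.
E is the fifth of A major; fifth in the bass means second inversion (figured bass 6/4).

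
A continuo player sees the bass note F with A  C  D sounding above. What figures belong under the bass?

6/5

The notes F, A, C, D stack in thirds as D–F–A–C — a D minor seventh chord. The bass F is the third, so this is first inversion: figured 6/5.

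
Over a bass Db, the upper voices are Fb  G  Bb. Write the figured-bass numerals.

The notes Db, Fb, G, Bb stack in thirds as G–Bb–Db–Fb — a G diminished seventh chord. The bass Db is the fifth, so this is second inversion: figured 4/3.

4/3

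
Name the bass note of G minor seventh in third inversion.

F

In third inversion the seventh is lowest. For G minor seventh (G–Bb–D–F) that is F.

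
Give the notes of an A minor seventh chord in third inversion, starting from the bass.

A minor seventh is A–C–E–G. Third inversion puts the seventh (G) in the bass, with the remaining tones above: G, A, C, E.

G, A, C, E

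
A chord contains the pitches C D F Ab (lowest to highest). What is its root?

Reordering C, D, F, Ab into stacked thirds gives D–F–Ab–C; the bottom of that stack, D, is the root.

D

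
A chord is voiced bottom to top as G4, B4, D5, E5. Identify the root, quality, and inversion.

The distinct note names are G, B, D, E. Stacked in thirds they read E–G–B–D, which is a minor seventh chord on E.
The lowest note is G, the third of the chord, so this is first inversion (figured bass 6/5).

E minor seventh, first inversion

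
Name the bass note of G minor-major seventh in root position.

G minor-major seventh is G–Bb–D–F#. Root position places the root in the bass: G.

G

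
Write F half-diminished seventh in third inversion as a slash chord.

Third inversion of F half-diminished seventh has the seventh (Eb) in the bass. As a slash chord: Fø7/Eb.

Fø7/Eb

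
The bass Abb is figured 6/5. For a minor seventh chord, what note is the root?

The figures 6/5 mean the third of the chord is in the bass. If Abb is the third of a minor seventh chord, the root is Fb (chord tones Fb–Abb–Cb–Ebb).

Fb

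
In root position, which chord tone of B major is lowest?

B major is B–D#–F#. Root position places the root in the bass: B.

B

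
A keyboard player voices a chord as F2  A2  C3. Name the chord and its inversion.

The pitch classes F, A, C arrange in thirds as F–A–C: an F major triad.
With the root (F) in the bass, the chord is in root position (figured bass 5/3).

F major, root position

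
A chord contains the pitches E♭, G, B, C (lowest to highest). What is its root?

Eb, G, B, C are the tones of a C minor-major seventh chord (C–Eb–G–B), making C the root.

C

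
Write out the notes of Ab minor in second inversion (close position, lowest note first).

Eb, Ab, Cb

Ab minor is Ab–Cb–Eb. Second inversion puts the fifth (Eb) in the bass, with the remaining tones above: Eb, Ab, Cb.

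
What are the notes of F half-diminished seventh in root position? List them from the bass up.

F, Ab, Cb, Eb

Spelling F half-diminished seventh: F–Ab–Cb–Eb. In root position the root is bass, giving F, Ab, Cb, Eb from the bottom.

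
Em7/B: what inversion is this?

second inversion

Em7/B means E minor seventh with B in the bass. B is the fifth of E minor seventh (E–G–B–D), so this is second inversion.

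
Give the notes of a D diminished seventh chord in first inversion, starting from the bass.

F, Ab, Cb, D

The chord tones are D–F–Ab–Cb. With the third (F) lowest for first inversion: F, Ab, Cb, D.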